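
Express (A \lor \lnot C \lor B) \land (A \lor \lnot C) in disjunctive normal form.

A \lor \lnot C

(A \lor \lnot C \lor B) \land (A \lor \lnot C)
≡ (A \land A) \lor (A \land \lnot C) \lor (\lnot C \land A) \lor (\lnot C \land \lnot C) \lor (B \land A) \lor (B \land \lnot C)
≡ A \lor \lnot C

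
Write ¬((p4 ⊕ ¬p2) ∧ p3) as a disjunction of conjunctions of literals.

(¬p4 ∧ p2) ∨ (¬p2 ∧ p4) ∨ ¬p3

¬((p4 ⊕ ¬p2) ∧ p3)
⇔ ¬(((p4 ∧ ¬¬p2) ∨ (¬p4 ∧ ¬p2)) ∧ p3)   [expand ⊕]
⇔ ¬((p4 ∧ ¬¬p2) ∨ (¬p4 ∧ ¬p2)) ∨ ¬p3   [De Morgan]
⇔ (¬(p4 ∧ ¬¬p2) ∧ ¬(¬p4 ∧ ¬p2)) ∨ ¬p3   [De Morgan]
⇔ ((¬p4 ∨ ¬¬¬p2) ∧ ¬(¬p4 ∧ ¬p2)) ∨ ¬p3   [De Morgan]
⇔ ((¬p4 ∨ ¬p2) ∧ ¬(¬p4 ∧ ¬p2)) ∨ ¬p3   [double negation]
⇔ ((¬p4 ∨ ¬p2) ∧ (¬¬p4 ∨ ¬¬p2)) ∨ ¬p3   [De Morgan]
⇔ ((¬p4 ∨ ¬p2) ∧ (p4 ∨ ¬¬p2)) ∨ ¬p3   [double negation]
⇔ ((¬p4 ∨ ¬p2) ∧ (p4 ∨ p2)) ∨ ¬p3   [double negation]
⇔ (¬p4 ∧ p4) ∨ (¬p4 ∧ p2) ∨ (¬p2 ∧ p4) ∨ (¬p2 ∧ p2) ∨ ¬p3   [distribute ∧ over ∨]
⇔ (¬p4 ∧ p2) ∨ (¬p2 ∧ p4) ∨ ¬p3   [simplify]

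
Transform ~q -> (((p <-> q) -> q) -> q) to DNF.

~q -> (((p <-> q) -> q) -> q)
≡ ~~q | (((p <-> q) -> q) -> q)   — eliminate ->
≡ ~~q | ~((p <-> q) -> q) | q   — eliminate ->
≡ ~~q | ~(~(p <-> q) | q) | q   — eliminate ->
≡ ~~q | ~(~((p -> q) & (q -> p)) | q) | q   — eliminate <->
≡ ~~q | ~(~((~p | q) & (q -> p)) | q) | q   — eliminate ->
≡ ~~q | ~(~((~p | q) & (~q | p)) | q) | q   — eliminate ->
≡ q | ~(~((~p | q) & (~q | p)) | q) | q   — double negation
≡ q | (~~((~p | q) & (~q | p)) & ~q) | q   — De Morgan
≡ q | ((~p | q) & (~q | p) & ~q) | q   — double negation
≡ q | (~p & ~q & ~q) | (~p & p & ~q) | (q & ~q & ~q) | (q & p & ~q) | q   — distribute & over |
≡ q | (~p & ~q)   — simplify

q | (~p & ~q)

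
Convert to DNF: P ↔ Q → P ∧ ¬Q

P ↔ Q → P ∧ ¬Q
≡ (P → (Q → P ∧ ¬Q)) ∧ ((Q → P ∧ ¬Q) → P)
≡ (¬P ∨ (Q → P ∧ ¬Q)) ∧ ((Q → P ∧ ¬Q) → P)
≡ (¬P ∨ ¬Q ∨ P ∧ ¬Q) ∧ ((Q → P ∧ ¬Q) → P)
≡ (¬P ∨ ¬Q ∨ P ∧ ¬Q) ∧ (¬(Q → P ∧ ¬Q) ∨ P)
≡ (¬P ∨ ¬Q ∨ P ∧ ¬Q) ∧ (¬(¬Q ∨ P ∧ ¬Q) ∨ P)
≡ (¬P ∨ ¬Q ∨ P ∧ ¬Q) ∧ (¬¬Q ∧ ¬(P ∧ ¬Q) ∨ P)
≡ (¬P ∨ ¬Q ∨ P ∧ ¬Q) ∧ (Q ∧ ¬(P ∧ ¬Q) ∨ P)
≡ (¬P ∨ ¬Q ∨ P ∧ ¬Q) ∧ (Q ∧ (¬P ∨ ¬¬Q) ∨ P)
≡ (¬P ∨ ¬Q ∨ P ∧ ¬Q) ∧ (Q ∧ (¬P ∨ Q) ∨ P)
≡ ¬P ∧ Q ∧ ¬P ∨ ¬P ∧ Q ∧ Q ∨ ¬P ∧ P ∨ ¬Q ∧ Q ∧ ¬P ∨ ¬Q ∧ Q ∧ Q ∨ ¬Q ∧ P ∨ P ∧ ¬Q ∧ Q ∧ ¬P ∨ P ∧ ¬Q ∧ Q ∧ Q ∨ P ∧ ¬Q ∧ P
≡ ¬P ∧ Q ∨ ¬Q ∧ P

¬P ∧ Q ∨ ¬Q ∧ P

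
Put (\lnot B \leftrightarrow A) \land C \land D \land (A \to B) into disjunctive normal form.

(\lnot B \leftrightarrow A) \land C \land D \land (A \to B)
≡ (\lnot B \to A) \land (A \to \lnot B) \land C \land D \land (A \to B)   (eliminate \leftrightarrow)
≡ (\lnot \lnot B \lor A) \land (A \to \lnot B) \land C \land D \land (A \to B)   (eliminate \to)
≡ (\lnot \lnot B \lor A) \land (\lnot A \lor \lnot B) \land C \land D \land (A \to B)   (eliminate \to)
≡ (\lnot \lnot B \lor A) \land (\lnot A \lor \lnot B) \land C \land D \land (\lnot A \lor B)   (eliminate \to)
≡ (B \lor A) \land (\lnot A \lor \lnot B) \land C \land D \land (\lnot A \lor B)   (double negation)
≡ B \land \lnot A \land C \land D \land \lnot A \lor B \land \lnot A \land C \land D \land B \lor B \land \lnot B \land C \land D \land \lnot A \lor B \land \lnot B \land C \land D \land B \lor A \land \lnot A \land C \land D \land \lnot A \lor A \land \lnot A \land C \land D \land B \lor A \land \lnot B \land C \land D \land \lnot A \lor A \land \lnot B \land C \land D \land B   (distribute \land over \lor)
≡ B \land \lnot A \land C \land D   (simplify)

B \land \lnot A \land C \land D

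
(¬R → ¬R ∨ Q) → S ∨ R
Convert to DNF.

S ∨ R

(¬R → ¬R ∨ Q) → S ∨ R
≡ ¬(¬R → ¬R ∨ Q) ∨ S ∨ R   (eliminate →)
≡ ¬(¬¬R ∨ ¬R ∨ Q) ∨ S ∨ R   (eliminate →)
≡ ¬¬¬R ∧ ¬¬R ∧ ¬Q ∨ S ∨ R   (De Morgan)
≡ ¬R ∧ ¬¬R ∧ ¬Q ∨ S ∨ R   (double negation)
≡ ¬R ∧ R ∧ ¬Q ∨ S ∨ R   (double negation)
≡ S ∨ R   (simplify)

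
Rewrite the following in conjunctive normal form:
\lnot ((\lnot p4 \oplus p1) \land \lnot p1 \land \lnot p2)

p4 \lor p1 \lor p2

\lnot ((\lnot p4 \oplus p1) \land \lnot p1 \land \lnot p2)
≡ \lnot ((\lnot p4 \lor p1) \land \lnot (\lnot p4 \land p1) \land \lnot p1 \land \lnot p2)   — expand \oplus
≡ \lnot (\lnot p4 \lor p1) \lor \lnot \lnot (\lnot p4 \land p1) \lor \lnot \lnot p1 \lor \lnot \lnot p2   — De Morgan
≡ \lnot \lnot p4 \land \lnot p1 \lor \lnot \lnot (\lnot p4 \land p1) \lor \lnot \lnot p1 \lor \lnot \lnot p2   — De Morgan
≡ p4 \land \lnot p1 \lor \lnot \lnot (\lnot p4 \land p1) \lor \lnot \lnot p1 \lor \lnot \lnot p2   — double negation
≡ p4 \land \lnot p1 \lor \lnot p4 \land p1 \lor \lnot \lnot p1 \lor \lnot \lnot p2   — double negation
≡ p4 \land \lnot p1 \lor \lnot p4 \land p1 \lor p1 \lor \lnot \lnot p2   — double negation
≡ p4 \land \lnot p1 \lor \lnot p4 \land p1 \lor p1 \lor p2   — double negation
≡ (p4 \lor \lnot p4 \lor p1 \lor p2) \land (p4 \lor p1 \lor p1 \lor p2) \land (\lnot p1 \lor \lnot p4 \lor p1 \lor p2) \land (\lnot p1 \lor p1 \lor p1 \lor p2)   — distribute \lor over \land
≡ p4 \lor p1 \lor p2   — simplify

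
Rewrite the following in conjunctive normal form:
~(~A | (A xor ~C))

~(~A | (A xor ~C))
≡ ~(~A | ((A | ~C) & ~(A & ~C)))   — expand xor
≡ ~~A & ~((A | ~C) & ~(A & ~C))   — De Morgan
≡ A & ~((A | ~C) & ~(A & ~C))   — double negation
≡ A & (~(A | ~C) | ~~(A & ~C))   — De Morgan
≡ A & ((~A & ~~C) | ~~(A & ~C))   — De Morgan
≡ A & ((~A & C) | ~~(A & ~C))   — double negation
≡ A & ((~A & C) | (A & ~C))   — double negation
≡ A & (~A | A) & (~A | ~C) & (C | A) & (C | ~C)   — distribute | over &
≡ A & (~A | ~C)   — simplify

A & (~A | ~C)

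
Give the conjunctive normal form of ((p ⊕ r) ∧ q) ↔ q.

(¬q ∨ p ∨ r) ∧ (¬q ∨ ¬p ∨ ¬r)

((p ⊕ r) ∧ q) ↔ q
≡ (((p ⊕ r) ∧ q) → q) ∧ (q → ((p ⊕ r) ∧ q))   (eliminate ↔)
≡ (¬((p ⊕ r) ∧ q) ∨ q) ∧ (q → ((p ⊕ r) ∧ q))   (eliminate →)
≡ (¬((p ∨ r) ∧ ¬(p ∧ r) ∧ q) ∨ q) ∧ (q → ((p ⊕ r) ∧ q))   (expand ⊕)
≡ (¬((p ∨ r) ∧ ¬(p ∧ r) ∧ q) ∨ q) ∧ (¬q ∨ ((p ⊕ r) ∧ q))   (eliminate →)
≡ (¬((p ∨ r) ∧ ¬(p ∧ r) ∧ q) ∨ q) ∧ (¬q ∨ ((p ∨ r) ∧ ¬(p ∧ r) ∧ q))   (expand ⊕)
≡ (¬(p ∨ r) ∨ ¬¬(p ∧ r) ∨ ¬q ∨ q) ∧ (¬q ∨ ((p ∨ r) ∧ ¬(p ∧ r) ∧ q))   (De Morgan)
≡ ((¬p ∧ ¬r) ∨ ¬¬(p ∧ r) ∨ ¬q ∨ q) ∧ (¬q ∨ ((p ∨ r) ∧ ¬(p ∧ r) ∧ q))   (De Morgan)
≡ ((¬p ∧ ¬r) ∨ (p ∧ r) ∨ ¬q ∨ q) ∧ (¬q ∨ ((p ∨ r) ∧ ¬(p ∧ r) ∧ q))   (double negation)
≡ ((¬p ∧ ¬r) ∨ (p ∧ r) ∨ ¬q ∨ q) ∧ (¬q ∨ ((p ∨ r) ∧ (¬p ∨ ¬r) ∧ q))   (De Morgan)
≡ (¬p ∨ p ∨ ¬q ∨ q) ∧ (¬p ∨ r ∨ ¬q ∨ q) ∧ (¬r ∨ p ∨ ¬q ∨ q) ∧ (¬r ∨ r ∨ ¬q ∨ q) ∧ (¬q ∨ p ∨ r) ∧ (¬q ∨ ¬p ∨ ¬r) ∧ (¬q ∨ q)   (distribute ∨ over ∧)
≡ (¬q ∨ p ∨ r) ∧ (¬q ∨ ¬p ∨ ¬r)   (simplify)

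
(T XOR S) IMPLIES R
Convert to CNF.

(T XOR S) IMPLIES R
⇔ NOT (T XOR S) OR R   [eliminate IMPLIES]
⇔ NOT ((T OR S) AND NOT (T AND S)) OR R   [expand XOR]
⇔ NOT (T OR S) OR NOT NOT (T AND S) OR R   [De Morgan]
⇔ (NOT T AND NOT S) OR NOT NOT (T AND S) OR R   [De Morgan]
⇔ (NOT T AND NOT S) OR (T AND S) OR R   [double negation]
⇔ (NOT T OR T OR R) AND (NOT T OR S OR R) AND (NOT S OR T OR R) AND (NOT S OR S OR R)   [distribute OR over AND]
⇔ (NOT T OR S OR R) AND (NOT S OR T OR R)   [simplify]

(NOT T OR S OR R) AND (NOT S OR T OR R)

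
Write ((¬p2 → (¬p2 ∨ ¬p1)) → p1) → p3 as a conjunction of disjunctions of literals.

((¬p2 → (¬p2 ∨ ¬p1)) → p1) → p3
≡ ¬((¬p2 → (¬p2 ∨ ¬p1)) → p1) ∨ p3   (eliminate →)
≡ ¬(¬(¬p2 → (¬p2 ∨ ¬p1)) ∨ p1) ∨ p3   (eliminate →)
≡ ¬(¬(¬¬p2 ∨ ¬p2 ∨ ¬p1) ∨ p1) ∨ p3   (eliminate →)
≡ (¬¬(¬¬p2 ∨ ¬p2 ∨ ¬p1) ∧ ¬p1) ∨ p3   (De Morgan)
≡ ((¬¬p2 ∨ ¬p2 ∨ ¬p1) ∧ ¬p1) ∨ p3   (double negation)
≡ ((p2 ∨ ¬p2 ∨ ¬p1) ∧ ¬p1) ∨ p3   (double negation)
≡ (p2 ∨ ¬p2 ∨ ¬p1 ∨ p3) ∧ (¬p1 ∨ p3)   (distribute ∨ over ∧)
≡ ¬p1 ∨ p3   (simplify)

¬p1 ∨ p3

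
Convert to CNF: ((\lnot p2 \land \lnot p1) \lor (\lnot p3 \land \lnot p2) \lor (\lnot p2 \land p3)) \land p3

\lnot p2 \land p3

((\lnot p2 \land \lnot p1) \lor (\lnot p3 \land \lnot p2) \lor (\lnot p2 \land p3)) \land p3
≡ (\lnot p2 \lor \lnot p3 \lor \lnot p2) \land (\lnot p2 \lor \lnot p3 \lor p3) \land (\lnot p2 \lor \lnot p2 \lor \lnot p2) \land (\lnot p2 \lor \lnot p2 \lor p3) \land (\lnot p1 \lor \lnot p3 \lor \lnot p2) \land (\lnot p1 \lor \lnot p3 \lor p3) \land (\lnot p1 \lor \lnot p2 \lor \lnot p2) \land (\lnot p1 \lor \lnot p2 \lor p3) \land p3   [distribute \lor over \land]
≡ \lnot p2 \land p3   [simplify]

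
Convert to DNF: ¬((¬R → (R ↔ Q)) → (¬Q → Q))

(R ∧ ¬Q) ∨ (¬R ∧ ¬Q)

¬((¬R → (R ↔ Q)) → (¬Q → Q))
≡ ¬(¬(¬R → (R ↔ Q)) ∨ (¬Q → Q))   — eliminate →
≡ ¬(¬(¬¬R ∨ (R ↔ Q)) ∨ (¬Q → Q))   — eliminate →
≡ ¬(¬(¬¬R ∨ ((R → Q) ∧ (Q → R))) ∨ (¬Q → Q))   — eliminate ↔
≡ ¬(¬(¬¬R ∨ ((¬R ∨ Q) ∧ (Q → R))) ∨ (¬Q → Q))   — eliminate →
≡ ¬(¬(¬¬R ∨ ((¬R ∨ Q) ∧ (¬Q ∨ R))) ∨ (¬Q → Q))   — eliminate →
≡ ¬(¬(¬¬R ∨ ((¬R ∨ Q) ∧ (¬Q ∨ R))) ∨ ¬¬Q ∨ Q)   — eliminate →
≡ ¬¬(¬¬R ∨ ((¬R ∨ Q) ∧ (¬Q ∨ R))) ∧ ¬¬¬Q ∧ ¬Q   — De Morgan
≡ (¬¬R ∨ ((¬R ∨ Q) ∧ (¬Q ∨ R))) ∧ ¬¬¬Q ∧ ¬Q   — double negation
≡ (R ∨ ((¬R ∨ Q) ∧ (¬Q ∨ R))) ∧ ¬¬¬Q ∧ ¬Q   — double negation
≡ (R ∨ ((¬R ∨ Q) ∧ (¬Q ∨ R))) ∧ ¬Q ∧ ¬Q   — double negation
≡ (R ∧ ¬Q ∧ ¬Q) ∨ (¬R ∧ ¬Q ∧ ¬Q ∧ ¬Q) ∨ (¬R ∧ R ∧ ¬Q ∧ ¬Q) ∨ (Q ∧ ¬Q ∧ ¬Q ∧ ¬Q) ∨ (Q ∧ R ∧ ¬Q ∧ ¬Q)   — distribute ∧ over ∨
≡ (R ∧ ¬Q) ∨ (¬R ∧ ¬Q)   — simplify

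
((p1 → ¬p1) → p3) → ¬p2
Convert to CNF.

((p1 → ¬p1) → p3) → ¬p2
≡ ¬((p1 → ¬p1) → p3) ∨ ¬p2   (eliminate →)
≡ ¬(¬(p1 → ¬p1) ∨ p3) ∨ ¬p2   (eliminate →)
≡ ¬(¬(¬p1 ∨ ¬p1) ∨ p3) ∨ ¬p2   (eliminate →)
≡ (¬¬(¬p1 ∨ ¬p1) ∧ ¬p3) ∨ ¬p2   (De Morgan)
≡ ((¬p1 ∨ ¬p1) ∧ ¬p3) ∨ ¬p2   (double negation)
≡ (¬p1 ∨ ¬p1 ∨ ¬p2) ∧ (¬p3 ∨ ¬p2)   (distribute ∨ over ∧)
≡ (¬p1 ∨ ¬p2) ∧ (¬p3 ∨ ¬p2)   (simplify)

(¬p1 ∨ ¬p2) ∧ (¬p3 ∨ ¬p2)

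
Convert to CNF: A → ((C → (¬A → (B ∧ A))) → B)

A → ((C → (¬A → (B ∧ A))) → B)
⇔ ¬A ∨ ((C → (¬A → (B ∧ A))) → B)   [eliminate →]
⇔ ¬A ∨ ¬(C → (¬A → (B ∧ A))) ∨ B   [eliminate →]
⇔ ¬A ∨ ¬(¬C ∨ (¬A → (B ∧ A))) ∨ B   [eliminate →]
⇔ ¬A ∨ ¬(¬C ∨ ¬¬A ∨ (B ∧ A)) ∨ B   [eliminate →]
⇔ ¬A ∨ (¬¬C ∧ ¬¬¬A ∧ ¬(B ∧ A)) ∨ B   [De Morgan]
⇔ ¬A ∨ (C ∧ ¬¬¬A ∧ ¬(B ∧ A)) ∨ B   [double negation]
⇔ ¬A ∨ (C ∧ ¬A ∧ ¬(B ∧ A)) ∨ B   [double negation]
⇔ ¬A ∨ (C ∧ ¬A ∧ (¬B ∨ ¬A)) ∨ B   [De Morgan]
⇔ (¬A ∨ C ∨ B) ∧ (¬A ∨ ¬A ∨ B) ∧ (¬A ∨ ¬B ∨ ¬A ∨ B)   [distribute ∨ over ∧]
⇔ ¬A ∨ B   [simplify]

¬A ∨ B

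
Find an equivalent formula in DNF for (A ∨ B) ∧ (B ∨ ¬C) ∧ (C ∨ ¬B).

(A ∧ ¬C ∧ ¬B) ∨ (B ∧ C)

(A ∨ B) ∧ (B ∨ ¬C) ∧ (C ∨ ¬B)
≡ (A ∧ B ∧ C) ∨ (A ∧ B ∧ ¬B) ∨ (A ∧ ¬C ∧ C) ∨ (A ∧ ¬C ∧ ¬B) ∨ (B ∧ B ∧ C) ∨ (B ∧ B ∧ ¬B) ∨ (B ∧ ¬C ∧ C) ∨ (B ∧ ¬C ∧ ¬B)   [distribute ∧ over ∨]
≡ (A ∧ ¬C ∧ ¬B) ∨ (B ∧ C)   [simplify]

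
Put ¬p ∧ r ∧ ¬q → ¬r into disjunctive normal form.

¬p ∧ r ∧ ¬q → ¬r
= ¬(¬p ∧ r ∧ ¬q) ∨ ¬r   — eliminate →
= ¬¬p ∨ ¬r ∨ ¬¬q ∨ ¬r   — De Morgan
= p ∨ ¬r ∨ ¬¬q ∨ ¬r   — double negation
= p ∨ ¬r ∨ q ∨ ¬r   — double negation
= p ∨ ¬r ∨ q   — simplify

p ∨ ¬r ∨ q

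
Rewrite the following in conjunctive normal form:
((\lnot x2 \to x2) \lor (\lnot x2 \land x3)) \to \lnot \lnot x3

\lnot x2 \lor x3

((\lnot x2 \to x2) \lor (\lnot x2 \land x3)) \to \lnot \lnot x3
⇔ \lnot ((\lnot x2 \to x2) \lor (\lnot x2 \land x3)) \lor \lnot \lnot x3
⇔ \lnot (\lnot \lnot x2 \lor x2 \lor (\lnot x2 \land x3)) \lor \lnot \lnot x3
⇔ (\lnot \lnot \lnot x2 \land \lnot x2 \land \lnot (\lnot x2 \land x3)) \lor \lnot \lnot x3
⇔ (\lnot x2 \land \lnot x2 \land \lnot (\lnot x2 \land x3)) \lor \lnot \lnot x3
⇔ (\lnot x2 \land \lnot x2 \land (\lnot \lnot x2 \lor \lnot x3)) \lor \lnot \lnot x3
⇔ (\lnot x2 \land \lnot x2 \land (x2 \lor \lnot x3)) \lor \lnot \lnot x3
⇔ (\lnot x2 \land \lnot x2 \land (x2 \lor \lnot x3)) \lor x3
⇔ (\lnot x2 \lor x3) \land (\lnot x2 \lor x3) \land (x2 \lor \lnot x3 \lor x3)
⇔ \lnot x2 \lor x3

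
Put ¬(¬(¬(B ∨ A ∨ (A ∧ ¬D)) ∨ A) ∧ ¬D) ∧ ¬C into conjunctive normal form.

¬(¬(¬(B ∨ A ∨ (A ∧ ¬D)) ∨ A) ∧ ¬D) ∧ ¬C
⇔ (¬¬(¬(B ∨ A ∨ (A ∧ ¬D)) ∨ A) ∨ ¬¬D) ∧ ¬C   [De Morgan]
⇔ (¬(B ∨ A ∨ (A ∧ ¬D)) ∨ A ∨ ¬¬D) ∧ ¬C   [double negation]
⇔ ((¬B ∧ ¬A ∧ ¬(A ∧ ¬D)) ∨ A ∨ ¬¬D) ∧ ¬C   [De Morgan]
⇔ ((¬B ∧ ¬A ∧ (¬A ∨ ¬¬D)) ∨ A ∨ ¬¬D) ∧ ¬C   [De Morgan]
⇔ ((¬B ∧ ¬A ∧ (¬A ∨ D)) ∨ A ∨ ¬¬D) ∧ ¬C   [double negation]
⇔ ((¬B ∧ ¬A ∧ (¬A ∨ D)) ∨ A ∨ D) ∧ ¬C   [double negation]
⇔ (¬B ∨ A ∨ D) ∧ (¬A ∨ A ∨ D) ∧ (¬A ∨ D ∨ A ∨ D) ∧ ¬C   [distribute ∨ over ∧]
⇔ (¬B ∨ A ∨ D) ∧ ¬C   [simplify]

(¬B ∨ A ∨ D) ∧ ¬C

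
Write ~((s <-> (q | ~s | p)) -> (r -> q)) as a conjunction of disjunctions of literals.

~((s <-> (q | ~s | p)) -> (r -> q))
≡ ~(~(s <-> (q | ~s | p)) | (r -> q))   (eliminate ->)
≡ ~(~((s -> (q | ~s | p)) & ((q | ~s | p) -> s)) | (r -> q))   (eliminate <->)
≡ ~(~((~s | q | ~s | p) & ((q | ~s | p) -> s)) | (r -> q))   (eliminate ->)
≡ ~(~((~s | q | ~s | p) & (~(q | ~s | p) | s)) | (r -> q))   (eliminate ->)
≡ ~(~((~s | q | ~s | p) & (~(q | ~s | p) | s)) | ~r | q)   (eliminate ->)
≡ ~~((~s | q | ~s | p) & (~(q | ~s | p) | s)) & ~~r & ~q   (De Morgan)
≡ (~s | q | ~s | p) & (~(q | ~s | p) | s) & ~~r & ~q   (double negation)
≡ (~s | q | ~s | p) & ((~q & ~~s & ~p) | s) & ~~r & ~q   (De Morgan)
≡ (~s | q | ~s | p) & ((~q & s & ~p) | s) & ~~r & ~q   (double negation)
≡ (~s | q | ~s | p) & ((~q & s & ~p) | s) & r & ~q   (double negation)
≡ (~s | q | ~s | p) & (~q | s) & (s | s) & (~p | s) & r & ~q   (distribute | over &)
≡ (~s | q | p) & s & r & ~q   (simplify)

(~s | q | p) & s & r & ~q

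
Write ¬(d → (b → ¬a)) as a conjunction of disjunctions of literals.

d ∧ b ∧ a

¬(d → (b → ¬a))
≡ ¬(¬d ∨ (b → ¬a))   [eliminate →]
≡ ¬(¬d ∨ ¬b ∨ ¬a)   [eliminate →]
≡ ¬¬d ∧ ¬¬b ∧ ¬¬a   [De Morgan]
≡ d ∧ ¬¬b ∧ ¬¬a   [double negation]
≡ d ∧ b ∧ ¬¬a   [double negation]
≡ d ∧ b ∧ a   [double negation]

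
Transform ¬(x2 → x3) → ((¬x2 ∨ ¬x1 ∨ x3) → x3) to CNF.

¬x2 ∨ x3 ∨ x1

¬(x2 → x3) → ((¬x2 ∨ ¬x1 ∨ x3) → x3)
⇔ ¬¬(x2 → x3) ∨ ((¬x2 ∨ ¬x1 ∨ x3) → x3)   [eliminate →]
⇔ ¬¬(¬x2 ∨ x3) ∨ ((¬x2 ∨ ¬x1 ∨ x3) → x3)   [eliminate →]
⇔ ¬¬(¬x2 ∨ x3) ∨ ¬(¬x2 ∨ ¬x1 ∨ x3) ∨ x3   [eliminate →]
⇔ ¬x2 ∨ x3 ∨ ¬(¬x2 ∨ ¬x1 ∨ x3) ∨ x3   [double negation]
⇔ ¬x2 ∨ x3 ∨ (¬¬x2 ∧ ¬¬x1 ∧ ¬x3) ∨ x3   [De Morgan]
⇔ ¬x2 ∨ x3 ∨ (x2 ∧ ¬¬x1 ∧ ¬x3) ∨ x3   [double negation]
⇔ ¬x2 ∨ x3 ∨ (x2 ∧ x1 ∧ ¬x3) ∨ x3   [double negation]
⇔ (¬x2 ∨ x3 ∨ x2 ∨ x3) ∧ (¬x2 ∨ x3 ∨ x1 ∨ x3) ∧ (¬x2 ∨ x3 ∨ ¬x3 ∨ x3)   [distribute ∨ over ∧]
⇔ ¬x2 ∨ x3 ∨ x1   [simplify]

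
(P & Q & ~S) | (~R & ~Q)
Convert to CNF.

(P | ~R) & (P | ~Q) & (Q | ~R) & (~S | ~R) & (~S | ~Q)

(P & Q & ~S) | (~R & ~Q)
⇔ (P | ~R) & (P | ~Q) & (Q | ~R) & (Q | ~Q) & (~S | ~R) & (~S | ~Q)
⇔ (P | ~R) & (P | ~Q) & (Q | ~R) & (~S | ~R) & (~S | ~Q)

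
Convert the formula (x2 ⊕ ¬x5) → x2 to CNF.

x5 ∨ x2

(x2 ⊕ ¬x5) → x2
≡ ¬(x2 ⊕ ¬x5) ∨ x2
≡ ¬((x2 ∨ ¬x5) ∧ ¬(x2 ∧ ¬x5)) ∨ x2
≡ ¬(x2 ∨ ¬x5) ∨ ¬¬(x2 ∧ ¬x5) ∨ x2
≡ (¬x2 ∧ ¬¬x5) ∨ ¬¬(x2 ∧ ¬x5) ∨ x2
≡ (¬x2 ∧ x5) ∨ ¬¬(x2 ∧ ¬x5) ∨ x2
≡ (¬x2 ∧ x5) ∨ (x2 ∧ ¬x5) ∨ x2
≡ (¬x2 ∨ x2 ∨ x2) ∧ (¬x2 ∨ ¬x5 ∨ x2) ∧ (x5 ∨ x2 ∨ x2) ∧ (x5 ∨ ¬x5 ∨ x2)
≡ x5 ∨ x2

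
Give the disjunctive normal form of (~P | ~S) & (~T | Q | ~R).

(~P & ~T) | (~P & Q) | (~P & ~R) | (~S & ~T) | (~S & Q) | (~S & ~R)

(~P | ~S) & (~T | Q | ~R)
⇔ (~P & ~T) | (~P & Q) | (~P & ~R) | (~S & ~T) | (~S & Q) | (~S & ~R)   [distribute & over |]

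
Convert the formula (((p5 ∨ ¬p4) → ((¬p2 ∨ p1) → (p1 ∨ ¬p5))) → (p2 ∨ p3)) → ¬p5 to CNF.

(((p5 ∨ ¬p4) → ((¬p2 ∨ p1) → (p1 ∨ ¬p5))) → (p2 ∨ p3)) → ¬p5
⇔ ¬(((p5 ∨ ¬p4) → ((¬p2 ∨ p1) → (p1 ∨ ¬p5))) → (p2 ∨ p3)) ∨ ¬p5   — eliminate →
⇔ ¬(¬((p5 ∨ ¬p4) → ((¬p2 ∨ p1) → (p1 ∨ ¬p5))) ∨ p2 ∨ p3) ∨ ¬p5   — eliminate →
⇔ ¬(¬(¬(p5 ∨ ¬p4) ∨ ((¬p2 ∨ p1) → (p1 ∨ ¬p5))) ∨ p2 ∨ p3) ∨ ¬p5   — eliminate →
⇔ ¬(¬(¬(p5 ∨ ¬p4) ∨ ¬(¬p2 ∨ p1) ∨ p1 ∨ ¬p5) ∨ p2 ∨ p3) ∨ ¬p5   — eliminate →
⇔ (¬¬(¬(p5 ∨ ¬p4) ∨ ¬(¬p2 ∨ p1) ∨ p1 ∨ ¬p5) ∧ ¬p2 ∧ ¬p3) ∨ ¬p5   — De Morgan
⇔ ((¬(p5 ∨ ¬p4) ∨ ¬(¬p2 ∨ p1) ∨ p1 ∨ ¬p5) ∧ ¬p2 ∧ ¬p3) ∨ ¬p5   — double negation
⇔ (((¬p5 ∧ ¬¬p4) ∨ ¬(¬p2 ∨ p1) ∨ p1 ∨ ¬p5) ∧ ¬p2 ∧ ¬p3) ∨ ¬p5   — De Morgan
⇔ (((¬p5 ∧ p4) ∨ ¬(¬p2 ∨ p1) ∨ p1 ∨ ¬p5) ∧ ¬p2 ∧ ¬p3) ∨ ¬p5   — double negation
⇔ (((¬p5 ∧ p4) ∨ (¬¬p2 ∧ ¬p1) ∨ p1 ∨ ¬p5) ∧ ¬p2 ∧ ¬p3) ∨ ¬p5   — De Morgan
⇔ (((¬p5 ∧ p4) ∨ (p2 ∧ ¬p1) ∨ p1 ∨ ¬p5) ∧ ¬p2 ∧ ¬p3) ∨ ¬p5   — double negation
⇔ (¬p5 ∨ p2 ∨ p1 ∨ ¬p5 ∨ ¬p5) ∧ (¬p5 ∨ ¬p1 ∨ p1 ∨ ¬p5 ∨ ¬p5) ∧ (p4 ∨ p2 ∨ p1 ∨ ¬p5 ∨ ¬p5) ∧ (p4 ∨ ¬p1 ∨ p1 ∨ ¬p5 ∨ ¬p5) ∧ (¬p2 ∨ ¬p5) ∧ (¬p3 ∨ ¬p5)   — distribute ∨ over ∧
⇔ (¬p5 ∨ p2 ∨ p1) ∧ (¬p2 ∨ ¬p5) ∧ (¬p3 ∨ ¬p5)   — simplify

(¬p5 ∨ p2 ∨ p1) ∧ (¬p2 ∨ ¬p5) ∧ (¬p3 ∨ ¬p5)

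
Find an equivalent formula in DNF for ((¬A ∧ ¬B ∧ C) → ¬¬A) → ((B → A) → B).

(¬A ∧ ¬B ∧ C) ∨ B

((¬A ∧ ¬B ∧ C) → ¬¬A) → ((B → A) → B)
≡ ¬((¬A ∧ ¬B ∧ C) → ¬¬A) ∨ ((B → A) → B)   [eliminate →]
≡ ¬(¬(¬A ∧ ¬B ∧ C) ∨ ¬¬A) ∨ ((B → A) → B)   [eliminate →]
≡ ¬(¬(¬A ∧ ¬B ∧ C) ∨ ¬¬A) ∨ ¬(B → A) ∨ B   [eliminate →]
≡ ¬(¬(¬A ∧ ¬B ∧ C) ∨ ¬¬A) ∨ ¬(¬B ∨ A) ∨ B   [eliminate →]
≡ (¬¬(¬A ∧ ¬B ∧ C) ∧ ¬¬¬A) ∨ ¬(¬B ∨ A) ∨ B   [De Morgan]
≡ (¬A ∧ ¬B ∧ C ∧ ¬¬¬A) ∨ ¬(¬B ∨ A) ∨ B   [double negation]
≡ (¬A ∧ ¬B ∧ C ∧ ¬A) ∨ ¬(¬B ∨ A) ∨ B   [double negation]
≡ (¬A ∧ ¬B ∧ C ∧ ¬A) ∨ (¬¬B ∧ ¬A) ∨ B   [De Morgan]
≡ (¬A ∧ ¬B ∧ C ∧ ¬A) ∨ (B ∧ ¬A) ∨ B   [double negation]
≡ (¬A ∧ ¬B ∧ C) ∨ B   [simplify]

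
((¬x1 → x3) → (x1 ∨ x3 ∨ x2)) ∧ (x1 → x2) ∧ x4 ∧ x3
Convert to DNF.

(x3 ∧ ¬x1 ∧ x4) ∨ (x3 ∧ x2 ∧ x4)

((¬x1 → x3) → (x1 ∨ x3 ∨ x2)) ∧ (x1 → x2) ∧ x4 ∧ x3
= (¬(¬x1 → x3) ∨ x1 ∨ x3 ∨ x2) ∧ (x1 → x2) ∧ x4 ∧ x3   [eliminate →]
= (¬(¬¬x1 ∨ x3) ∨ x1 ∨ x3 ∨ x2) ∧ (x1 → x2) ∧ x4 ∧ x3   [eliminate →]
= (¬(¬¬x1 ∨ x3) ∨ x1 ∨ x3 ∨ x2) ∧ (¬x1 ∨ x2) ∧ x4 ∧ x3   [eliminate →]
= ((¬¬¬x1 ∧ ¬x3) ∨ x1 ∨ x3 ∨ x2) ∧ (¬x1 ∨ x2) ∧ x4 ∧ x3   [De Morgan]
= ((¬x1 ∧ ¬x3) ∨ x1 ∨ x3 ∨ x2) ∧ (¬x1 ∨ x2) ∧ x4 ∧ x3   [double negation]
= (¬x1 ∧ ¬x3 ∧ ¬x1 ∧ x4 ∧ x3) ∨ (¬x1 ∧ ¬x3 ∧ x2 ∧ x4 ∧ x3) ∨ (x1 ∧ ¬x1 ∧ x4 ∧ x3) ∨ (x1 ∧ x2 ∧ x4 ∧ x3) ∨ (x3 ∧ ¬x1 ∧ x4 ∧ x3) ∨ (x3 ∧ x2 ∧ x4 ∧ x3) ∨ (x2 ∧ ¬x1 ∧ x4 ∧ x3) ∨ (x2 ∧ x2 ∧ x4 ∧ x3)   [distribute ∧ over ∨]
= (x3 ∧ ¬x1 ∧ x4) ∨ (x3 ∧ x2 ∧ x4)   [simplify]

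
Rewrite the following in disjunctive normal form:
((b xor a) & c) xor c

(~b & ~a & c) | (a & b & c)

((b xor a) & c) xor c
= ((b xor a) & c & ~c) | (~((b xor a) & c) & c)   — expand xor
= (((b & ~a) | (~b & a)) & c & ~c) | (~((b xor a) & c) & c)   — expand xor
= (((b & ~a) | (~b & a)) & c & ~c) | (~(((b & ~a) | (~b & a)) & c) & c)   — expand xor
= (((b & ~a) | (~b & a)) & c & ~c) | ((~((b & ~a) | (~b & a)) | ~c) & c)   — De Morgan
= (((b & ~a) | (~b & a)) & c & ~c) | (((~(b & ~a) & ~(~b & a)) | ~c) & c)   — De Morgan
= (((b & ~a) | (~b & a)) & c & ~c) | ((((~b | ~~a) & ~(~b & a)) | ~c) & c)   — De Morgan
= (((b & ~a) | (~b & a)) & c & ~c) | ((((~b | a) & ~(~b & a)) | ~c) & c)   — double negation
= (((b & ~a) | (~b & a)) & c & ~c) | ((((~b | a) & (~~b | ~a)) | ~c) & c)   — De Morgan
= (((b & ~a) | (~b & a)) & c & ~c) | ((((~b | a) & (b | ~a)) | ~c) & c)   — double negation
= (b & ~a & c & ~c) | (~b & a & c & ~c) | (~b & b & c) | (~b & ~a & c) | (a & b & c) | (a & ~a & c) | (~c & c)   — distribute & over |
= (~b & ~a & c) | (a & b & c)   — simplify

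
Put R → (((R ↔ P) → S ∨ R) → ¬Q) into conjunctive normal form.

¬R ∨ ¬Q

R → (((R ↔ P) → S ∨ R) → ¬Q)
⇔ ¬R ∨ (((R ↔ P) → S ∨ R) → ¬Q)   [eliminate →]
⇔ ¬R ∨ ¬((R ↔ P) → S ∨ R) ∨ ¬Q   [eliminate →]
⇔ ¬R ∨ ¬(¬(R ↔ P) ∨ S ∨ R) ∨ ¬Q   [eliminate →]
⇔ ¬R ∨ ¬(¬((R → P) ∧ (P → R)) ∨ S ∨ R) ∨ ¬Q   [eliminate ↔]
⇔ ¬R ∨ ¬(¬((¬R ∨ P) ∧ (P → R)) ∨ S ∨ R) ∨ ¬Q   [eliminate →]
⇔ ¬R ∨ ¬(¬((¬R ∨ P) ∧ (¬P ∨ R)) ∨ S ∨ R) ∨ ¬Q   [eliminate →]
⇔ ¬R ∨ ¬¬((¬R ∨ P) ∧ (¬P ∨ R)) ∧ ¬S ∧ ¬R ∨ ¬Q   [De Morgan]
⇔ ¬R ∨ (¬R ∨ P) ∧ (¬P ∨ R) ∧ ¬S ∧ ¬R ∨ ¬Q   [double negation]
⇔ (¬R ∨ ¬R ∨ P ∨ ¬Q) ∧ (¬R ∨ ¬P ∨ R ∨ ¬Q) ∧ (¬R ∨ ¬S ∨ ¬Q) ∧ (¬R ∨ ¬R ∨ ¬Q)   [distribute ∨ over ∧]
⇔ ¬R ∨ ¬Q   [simplify]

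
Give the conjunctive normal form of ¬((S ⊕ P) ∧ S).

¬S ∨ P

¬((S ⊕ P) ∧ S)
≡ ¬((S ∨ P) ∧ ¬(S ∧ P) ∧ S)   — expand ⊕
≡ ¬(S ∨ P) ∨ ¬¬(S ∧ P) ∨ ¬S   — De Morgan
≡ ¬S ∧ ¬P ∨ ¬¬(S ∧ P) ∨ ¬S   — De Morgan
≡ ¬S ∧ ¬P ∨ S ∧ P ∨ ¬S   — double negation
≡ (¬S ∨ S ∨ ¬S) ∧ (¬S ∨ P ∨ ¬S) ∧ (¬P ∨ S ∨ ¬S) ∧ (¬P ∨ P ∨ ¬S)   — distribute ∨ over ∧
≡ ¬S ∨ P   — simplify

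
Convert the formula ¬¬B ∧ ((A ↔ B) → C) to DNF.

(B ∧ ¬A) ∨ (B ∧ C)

¬¬B ∧ ((A ↔ B) → C)
⇔ ¬¬B ∧ (¬(A ↔ B) ∨ C)   [eliminate →]
⇔ ¬¬B ∧ (¬((A → B) ∧ (B → A)) ∨ C)   [eliminate ↔]
⇔ ¬¬B ∧ (¬((¬A ∨ B) ∧ (B → A)) ∨ C)   [eliminate →]
⇔ ¬¬B ∧ (¬((¬A ∨ B) ∧ (¬B ∨ A)) ∨ C)   [eliminate →]
⇔ B ∧ (¬((¬A ∨ B) ∧ (¬B ∨ A)) ∨ C)   [double negation]
⇔ B ∧ (¬(¬A ∨ B) ∨ ¬(¬B ∨ A) ∨ C)   [De Morgan]
⇔ B ∧ ((¬¬A ∧ ¬B) ∨ ¬(¬B ∨ A) ∨ C)   [De Morgan]
⇔ B ∧ ((A ∧ ¬B) ∨ ¬(¬B ∨ A) ∨ C)   [double negation]
⇔ B ∧ ((A ∧ ¬B) ∨ (¬¬B ∧ ¬A) ∨ C)   [De Morgan]
⇔ B ∧ ((A ∧ ¬B) ∨ (B ∧ ¬A) ∨ C)   [double negation]
⇔ (B ∧ A ∧ ¬B) ∨ (B ∧ B ∧ ¬A) ∨ (B ∧ C)   [distribute ∧ over ∨]
⇔ (B ∧ ¬A) ∨ (B ∧ C)   [simplify]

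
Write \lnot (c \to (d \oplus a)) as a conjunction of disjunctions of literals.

c \land (\lnot d \lor a) \land (\lnot a \lor d)

\lnot (c \to (d \oplus a))
⇔ \lnot (\lnot c \lor (d \oplus a))   [eliminate \to]
⇔ \lnot (\lnot c \lor ((d \lor a) \land \lnot (d \land a)))   [expand \oplus]
⇔ \lnot \lnot c \land \lnot ((d \lor a) \land \lnot (d \land a))   [De Morgan]
⇔ c \land \lnot ((d \lor a) \land \lnot (d \land a))   [double negation]
⇔ c \land (\lnot (d \lor a) \lor \lnot \lnot (d \land a))   [De Morgan]
⇔ c \land ((\lnot d \land \lnot a) \lor \lnot \lnot (d \land a))   [De Morgan]
⇔ c \land ((\lnot d \land \lnot a) \lor (d \land a))   [double negation]
⇔ c \land (\lnot d \lor d) \land (\lnot d \lor a) \land (\lnot a \lor d) \land (\lnot a \lor a)   [distribute \lor over \land]
⇔ c \land (\lnot d \lor a) \land (\lnot a \lor d)   [simplify]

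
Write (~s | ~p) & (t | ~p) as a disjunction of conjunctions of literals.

(~s | ~p) & (t | ~p)
≡ (~s & t) | (~s & ~p) | (~p & t) | (~p & ~p)   [distribute & over |]
≡ (~s & t) | ~p   [simplify]

(~s & t) | ~p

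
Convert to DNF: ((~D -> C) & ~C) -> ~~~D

((~D -> C) & ~C) -> ~~~D
≡ ~((~D -> C) & ~C) | ~~~D   [eliminate ->]
≡ ~((~~D | C) & ~C) | ~~~D   [eliminate ->]
≡ ~(~~D | C) | ~~C | ~~~D   [De Morgan]
≡ (~~~D & ~C) | ~~C | ~~~D   [De Morgan]
≡ (~D & ~C) | ~~C | ~~~D   [double negation]
≡ (~D & ~C) | C | ~~~D   [double negation]
≡ (~D & ~C) | C | ~D   [double negation]
≡ C | ~D   [simplify]

C | ~D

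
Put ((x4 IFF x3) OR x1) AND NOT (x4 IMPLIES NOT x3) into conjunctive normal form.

((x4 IFF x3) OR x1) AND NOT (x4 IMPLIES NOT x3)
≡ (((x4 IMPLIES x3) AND (x3 IMPLIES x4)) OR x1) AND NOT (x4 IMPLIES NOT x3)   — eliminate IFF
≡ (((NOT x4 OR x3) AND (x3 IMPLIES x4)) OR x1) AND NOT (x4 IMPLIES NOT x3)   — eliminate IMPLIES
≡ (((NOT x4 OR x3) AND (NOT x3 OR x4)) OR x1) AND NOT (x4 IMPLIES NOT x3)   — eliminate IMPLIES
≡ (((NOT x4 OR x3) AND (NOT x3 OR x4)) OR x1) AND NOT (NOT x4 OR NOT x3)   — eliminate IMPLIES
≡ (((NOT x4 OR x3) AND (NOT x3 OR x4)) OR x1) AND NOT NOT x4 AND NOT NOT x3   — De Morgan
≡ (((NOT x4 OR x3) AND (NOT x3 OR x4)) OR x1) AND x4 AND NOT NOT x3   — double negation
≡ (((NOT x4 OR x3) AND (NOT x3 OR x4)) OR x1) AND x4 AND x3   — double negation
≡ (NOT x4 OR x3 OR x1) AND (NOT x3 OR x4 OR x1) AND x4 AND x3   — distribute OR over AND
≡ x4 AND x3   — simplify

x4 AND x3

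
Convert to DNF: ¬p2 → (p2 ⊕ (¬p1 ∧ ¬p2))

p2 ∨ (¬p2 ∧ ¬p1)

¬p2 → (p2 ⊕ (¬p1 ∧ ¬p2))
≡ ¬¬p2 ∨ (p2 ⊕ (¬p1 ∧ ¬p2))   [eliminate →]
≡ ¬¬p2 ∨ (p2 ∧ ¬(¬p1 ∧ ¬p2)) ∨ (¬p2 ∧ ¬p1 ∧ ¬p2)   [expand ⊕]
≡ p2 ∨ (p2 ∧ ¬(¬p1 ∧ ¬p2)) ∨ (¬p2 ∧ ¬p1 ∧ ¬p2)   [double negation]
≡ p2 ∨ (p2 ∧ (¬¬p1 ∨ ¬¬p2)) ∨ (¬p2 ∧ ¬p1 ∧ ¬p2)   [De Morgan]
≡ p2 ∨ (p2 ∧ (p1 ∨ ¬¬p2)) ∨ (¬p2 ∧ ¬p1 ∧ ¬p2)   [double negation]
≡ p2 ∨ (p2 ∧ (p1 ∨ p2)) ∨ (¬p2 ∧ ¬p1 ∧ ¬p2)   [double negation]
≡ p2 ∨ (p2 ∧ p1) ∨ (p2 ∧ p2) ∨ (¬p2 ∧ ¬p1 ∧ ¬p2)   [distribute ∧ over ∨]
≡ p2 ∨ (¬p2 ∧ ¬p1)   [simplify]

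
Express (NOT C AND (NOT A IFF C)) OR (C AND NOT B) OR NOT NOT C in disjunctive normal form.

(NOT C AND (NOT A IFF C)) OR (C AND NOT B) OR NOT NOT C
⇔ (NOT C AND (NOT A IMPLIES C) AND (C IMPLIES NOT A)) OR (C AND NOT B) OR NOT NOT C   [eliminate IFF]
⇔ (NOT C AND (NOT NOT A OR C) AND (C IMPLIES NOT A)) OR (C AND NOT B) OR NOT NOT C   [eliminate IMPLIES]
⇔ (NOT C AND (NOT NOT A OR C) AND (NOT C OR NOT A)) OR (C AND NOT B) OR NOT NOT C   [eliminate IMPLIES]
⇔ (NOT C AND (A OR C) AND (NOT C OR NOT A)) OR (C AND NOT B) OR NOT NOT C   [double negation]
⇔ (NOT C AND (A OR C) AND (NOT C OR NOT A)) OR (C AND NOT B) OR C   [double negation]
⇔ (NOT C AND A AND NOT C) OR (NOT C AND A AND NOT A) OR (NOT C AND C AND NOT C) OR (NOT C AND C AND NOT A) OR (C AND NOT B) OR C   [distribute AND over OR]
⇔ (NOT C AND A) OR C   [simplify]

(NOT C AND A) OR C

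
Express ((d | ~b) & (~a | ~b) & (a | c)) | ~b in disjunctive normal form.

((d | ~b) & (~a | ~b) & (a | c)) | ~b
≡ (d & ~a & a) | (d & ~a & c) | (d & ~b & a) | (d & ~b & c) | (~b & ~a & a) | (~b & ~a & c) | (~b & ~b & a) | (~b & ~b & c) | ~b
≡ (d & ~a & c) | ~b

(d & ~a & c) | ~b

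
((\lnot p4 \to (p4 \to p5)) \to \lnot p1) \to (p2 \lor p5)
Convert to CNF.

((\lnot p4 \to (p4 \to p5)) \to \lnot p1) \to (p2 \lor p5)
⇔ \lnot ((\lnot p4 \to (p4 \to p5)) \to \lnot p1) \lor p2 \lor p5   [eliminate \to]
⇔ \lnot (\lnot (\lnot p4 \to (p4 \to p5)) \lor \lnot p1) \lor p2 \lor p5   [eliminate \to]
⇔ \lnot (\lnot (\lnot \lnot p4 \lor (p4 \to p5)) \lor \lnot p1) \lor p2 \lor p5   [eliminate \to]
⇔ \lnot (\lnot (\lnot \lnot p4 \lor \lnot p4 \lor p5) \lor \lnot p1) \lor p2 \lor p5   [eliminate \to]
⇔ (\lnot \lnot (\lnot \lnot p4 \lor \lnot p4 \lor p5) \land \lnot \lnot p1) \lor p2 \lor p5   [De Morgan]
⇔ ((\lnot \lnot p4 \lor \lnot p4 \lor p5) \land \lnot \lnot p1) \lor p2 \lor p5   [double negation]
⇔ ((p4 \lor \lnot p4 \lor p5) \land \lnot \lnot p1) \lor p2 \lor p5   [double negation]
⇔ ((p4 \lor \lnot p4 \lor p5) \land p1) \lor p2 \lor p5   [double negation]
⇔ (p4 \lor \lnot p4 \lor p5 \lor p2 \lor p5) \land (p1 \lor p2 \lor p5)   [distribute \lor over \land]
⇔ p1 \lor p2 \lor p5   [simplify]

p1 \lor p2 \lor p5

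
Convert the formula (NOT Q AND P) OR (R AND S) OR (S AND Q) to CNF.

(NOT Q AND P) OR (R AND S) OR (S AND Q)
= (NOT Q OR R OR S) AND (NOT Q OR R OR Q) AND (NOT Q OR S OR S) AND (NOT Q OR S OR Q) AND (P OR R OR S) AND (P OR R OR Q) AND (P OR S OR S) AND (P OR S OR Q)   [distribute OR over AND]
= (NOT Q OR S) AND (P OR R OR Q) AND (P OR S)   [simplify]

(NOT Q OR S) AND (P OR R OR Q) AND (P OR S)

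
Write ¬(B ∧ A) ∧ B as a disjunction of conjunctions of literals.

¬A ∧ B

¬(B ∧ A) ∧ B
≡ (¬B ∨ ¬A) ∧ B   [De Morgan]
≡ (¬B ∧ B) ∨ (¬A ∧ B)   [distribute ∧ over ∨]
≡ ¬A ∧ B   [simplify]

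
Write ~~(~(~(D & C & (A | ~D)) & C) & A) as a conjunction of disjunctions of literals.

(D | ~C) & A

~~(~(~(D & C & (A | ~D)) & C) & A)
⇔ ~(~(D & C & (A | ~D)) & C) & A   — double negation
⇔ (~~(D & C & (A | ~D)) | ~C) & A   — De Morgan
⇔ ((D & C & (A | ~D)) | ~C) & A   — double negation
⇔ (D | ~C) & (C | ~C) & (A | ~D | ~C) & A   — distribute | over &
⇔ (D | ~C) & A   — simplify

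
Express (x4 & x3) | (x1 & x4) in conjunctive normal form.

x4 & (x3 | x1)

(x4 & x3) | (x1 & x4)
≡ (x4 | x1) & (x4 | x4) & (x3 | x1) & (x3 | x4)   [distribute | over &]
≡ x4 & (x3 | x1)   [simplify]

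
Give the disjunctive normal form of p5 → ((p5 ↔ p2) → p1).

¬p5 ∨ (p5 ∧ ¬p2) ∨ p1

p5 → ((p5 ↔ p2) → p1)
⇔ ¬p5 ∨ ((p5 ↔ p2) → p1)
⇔ ¬p5 ∨ ¬(p5 ↔ p2) ∨ p1
⇔ ¬p5 ∨ ¬((p5 → p2) ∧ (p2 → p5)) ∨ p1
⇔ ¬p5 ∨ ¬((¬p5 ∨ p2) ∧ (p2 → p5)) ∨ p1
⇔ ¬p5 ∨ ¬((¬p5 ∨ p2) ∧ (¬p2 ∨ p5)) ∨ p1
⇔ ¬p5 ∨ ¬(¬p5 ∨ p2) ∨ ¬(¬p2 ∨ p5) ∨ p1
⇔ ¬p5 ∨ (¬¬p5 ∧ ¬p2) ∨ ¬(¬p2 ∨ p5) ∨ p1
⇔ ¬p5 ∨ (p5 ∧ ¬p2) ∨ ¬(¬p2 ∨ p5) ∨ p1
⇔ ¬p5 ∨ (p5 ∧ ¬p2) ∨ (¬¬p2 ∧ ¬p5) ∨ p1
⇔ ¬p5 ∨ (p5 ∧ ¬p2) ∨ (p2 ∧ ¬p5) ∨ p1
⇔ ¬p5 ∨ (p5 ∧ ¬p2) ∨ p1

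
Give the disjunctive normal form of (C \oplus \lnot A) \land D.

(C \land A \land D) \lor (\lnot C \land \lnot A \land D)

(C \oplus \lnot A) \land D
= ((C \land \lnot \lnot A) \lor (\lnot C \land \lnot A)) \land D   (expand \oplus)
= ((C \land A) \lor (\lnot C \land \lnot A)) \land D   (double negation)
= (C \land A \land D) \lor (\lnot C \land \lnot A \land D)   (distribute \land over \lor)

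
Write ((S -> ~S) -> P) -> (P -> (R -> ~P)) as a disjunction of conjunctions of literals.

((S -> ~S) -> P) -> (P -> (R -> ~P))
⇔ ~((S -> ~S) -> P) | (P -> (R -> ~P))   — eliminate ->
⇔ ~(~(S -> ~S) | P) | (P -> (R -> ~P))   — eliminate ->
⇔ ~(~(~S | ~S) | P) | (P -> (R -> ~P))   — eliminate ->
⇔ ~(~(~S | ~S) | P) | ~P | (R -> ~P)   — eliminate ->
⇔ ~(~(~S | ~S) | P) | ~P | ~R | ~P   — eliminate ->
⇔ (~~(~S | ~S) & ~P) | ~P | ~R | ~P   — De Morgan
⇔ ((~S | ~S) & ~P) | ~P | ~R | ~P   — double negation
⇔ (~S & ~P) | (~S & ~P) | ~P | ~R | ~P   — distribute & over |
⇔ ~P | ~R   — simplify

~P | ~R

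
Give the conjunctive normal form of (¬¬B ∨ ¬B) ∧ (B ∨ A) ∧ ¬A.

(¬¬B ∨ ¬B) ∧ (B ∨ A) ∧ ¬A
≡ (B ∨ ¬B) ∧ (B ∨ A) ∧ ¬A   (double negation)
≡ (B ∨ A) ∧ ¬A   (simplify)

(B ∨ A) ∧ ¬A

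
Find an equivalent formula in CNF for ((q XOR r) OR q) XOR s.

(q OR r OR s) AND (NOT r OR q OR NOT s) AND (NOT q OR NOT s)

((q XOR r) OR q) XOR s
≡ ((q XOR r) OR q OR s) AND NOT (((q XOR r) OR q) AND s)   [expand XOR]
≡ (((q OR r) AND NOT (q AND r)) OR q OR s) AND NOT (((q XOR r) OR q) AND s)   [expand XOR]
≡ (((q OR r) AND NOT (q AND r)) OR q OR s) AND NOT ((((q OR r) AND NOT (q AND r)) OR q) AND s)   [expand XOR]
≡ (((q OR r) AND (NOT q OR NOT r)) OR q OR s) AND NOT ((((q OR r) AND NOT (q AND r)) OR q) AND s)   [De Morgan]
≡ (((q OR r) AND (NOT q OR NOT r)) OR q OR s) AND (NOT (((q OR r) AND NOT (q AND r)) OR q) OR NOT s)   [De Morgan]
≡ (((q OR r) AND (NOT q OR NOT r)) OR q OR s) AND ((NOT ((q OR r) AND NOT (q AND r)) AND NOT q) OR NOT s)   [De Morgan]
≡ (((q OR r) AND (NOT q OR NOT r)) OR q OR s) AND (((NOT (q OR r) OR NOT NOT (q AND r)) AND NOT q) OR NOT s)   [De Morgan]
≡ (((q OR r) AND (NOT q OR NOT r)) OR q OR s) AND ((((NOT q AND NOT r) OR NOT NOT (q AND r)) AND NOT q) OR NOT s)   [De Morgan]
≡ (((q OR r) AND (NOT q OR NOT r)) OR q OR s) AND ((((NOT q AND NOT r) OR (q AND r)) AND NOT q) OR NOT s)   [double negation]
≡ (q OR r OR q OR s) AND (NOT q OR NOT r OR q OR s) AND (NOT q OR q OR NOT s) AND (NOT q OR r OR NOT s) AND (NOT r OR q OR NOT s) AND (NOT r OR r OR NOT s) AND (NOT q OR NOT s)   [distribute OR over AND]
≡ (q OR r OR s) AND (NOT r OR q OR NOT s) AND (NOT q OR NOT s)   [simplify]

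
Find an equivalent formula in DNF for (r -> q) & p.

(r -> q) & p
≡ (~r | q) & p   (eliminate ->)
≡ (~r & p) | (q & p)   (distribute & over |)

(~r & p) | (q & p)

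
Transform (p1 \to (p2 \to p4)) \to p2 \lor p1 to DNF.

p2 \lor p1

(p1 \to (p2 \to p4)) \to p2 \lor p1
⇔ \lnot (p1 \to (p2 \to p4)) \lor p2 \lor p1   [eliminate \to]
⇔ \lnot (\lnot p1 \lor (p2 \to p4)) \lor p2 \lor p1   [eliminate \to]
⇔ \lnot (\lnot p1 \lor \lnot p2 \lor p4) \lor p2 \lor p1   [eliminate \to]
⇔ \lnot \lnot p1 \land \lnot \lnot p2 \land \lnot p4 \lor p2 \lor p1   [De Morgan]
⇔ p1 \land \lnot \lnot p2 \land \lnot p4 \lor p2 \lor p1   [double negation]
⇔ p1 \land p2 \land \lnot p4 \lor p2 \lor p1   [double negation]
⇔ p2 \lor p1   [simplify]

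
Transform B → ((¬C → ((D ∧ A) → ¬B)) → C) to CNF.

(¬B ∨ D ∨ C) ∧ (¬B ∨ A ∨ C)

B → ((¬C → ((D ∧ A) → ¬B)) → C)
≡ ¬B ∨ ((¬C → ((D ∧ A) → ¬B)) → C)   [eliminate →]
≡ ¬B ∨ ¬(¬C → ((D ∧ A) → ¬B)) ∨ C   [eliminate →]
≡ ¬B ∨ ¬(¬¬C ∨ ((D ∧ A) → ¬B)) ∨ C   [eliminate →]
≡ ¬B ∨ ¬(¬¬C ∨ ¬(D ∧ A) ∨ ¬B) ∨ C   [eliminate →]
≡ ¬B ∨ (¬¬¬C ∧ ¬¬(D ∧ A) ∧ ¬¬B) ∨ C   [De Morgan]
≡ ¬B ∨ (¬C ∧ ¬¬(D ∧ A) ∧ ¬¬B) ∨ C   [double negation]
≡ ¬B ∨ (¬C ∧ D ∧ A ∧ ¬¬B) ∨ C   [double negation]
≡ ¬B ∨ (¬C ∧ D ∧ A ∧ B) ∨ C   [double negation]
≡ (¬B ∨ ¬C ∨ C) ∧ (¬B ∨ D ∨ C) ∧ (¬B ∨ A ∨ C) ∧ (¬B ∨ B ∨ C)   [distribute ∨ over ∧]
≡ (¬B ∨ D ∨ C) ∧ (¬B ∨ A ∨ C)   [simplify]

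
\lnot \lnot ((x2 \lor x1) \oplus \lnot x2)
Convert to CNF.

\lnot x1 \lor x2

\lnot \lnot ((x2 \lor x1) \oplus \lnot x2)
= \lnot \lnot ((x2 \lor x1 \lor \lnot x2) \land \lnot ((x2 \lor x1) \land \lnot x2))   (expand \oplus)
= (x2 \lor x1 \lor \lnot x2) \land \lnot ((x2 \lor x1) \land \lnot x2)   (double negation)
= (x2 \lor x1 \lor \lnot x2) \land (\lnot (x2 \lor x1) \lor \lnot \lnot x2)   (De Morgan)
= (x2 \lor x1 \lor \lnot x2) \land ((\lnot x2 \land \lnot x1) \lor \lnot \lnot x2)   (De Morgan)
= (x2 \lor x1 \lor \lnot x2) \land ((\lnot x2 \land \lnot x1) \lor x2)   (double negation)
= (x2 \lor x1 \lor \lnot x2) \land (\lnot x2 \lor x2) \land (\lnot x1 \lor x2)   (distribute \lor over \land)
= \lnot x1 \lor x2   (simplify)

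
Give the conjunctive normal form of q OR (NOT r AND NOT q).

q OR (NOT r AND NOT q)
≡ (q OR NOT r) AND (q OR NOT q)   [distribute OR over AND]
≡ q OR NOT r   [simplify]

q OR NOT r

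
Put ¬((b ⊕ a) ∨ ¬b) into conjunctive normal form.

(¬b ∨ a) ∧ b

¬((b ⊕ a) ∨ ¬b)
= ¬(((b ∨ a) ∧ ¬(b ∧ a)) ∨ ¬b)   [expand ⊕]
= ¬((b ∨ a) ∧ ¬(b ∧ a)) ∧ ¬¬b   [De Morgan]
= (¬(b ∨ a) ∨ ¬¬(b ∧ a)) ∧ ¬¬b   [De Morgan]
= ((¬b ∧ ¬a) ∨ ¬¬(b ∧ a)) ∧ ¬¬b   [De Morgan]
= ((¬b ∧ ¬a) ∨ (b ∧ a)) ∧ ¬¬b   [double negation]
= ((¬b ∧ ¬a) ∨ (b ∧ a)) ∧ b   [double negation]
= (¬b ∨ b) ∧ (¬b ∨ a) ∧ (¬a ∨ b) ∧ (¬a ∨ a) ∧ b   [distribute ∨ over ∧]
= (¬b ∨ a) ∧ b   [simplify]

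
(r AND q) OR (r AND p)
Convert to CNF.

(r AND q) OR (r AND p)
= (r OR r) AND (r OR p) AND (q OR r) AND (q OR p)
= r AND (q OR p)

r AND (q OR p)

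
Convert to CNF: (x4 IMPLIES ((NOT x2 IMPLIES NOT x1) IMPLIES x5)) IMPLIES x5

(x4 IMPLIES ((NOT x2 IMPLIES NOT x1) IMPLIES x5)) IMPLIES x5
≡ NOT (x4 IMPLIES ((NOT x2 IMPLIES NOT x1) IMPLIES x5)) OR x5   — eliminate IMPLIES
≡ NOT (NOT x4 OR ((NOT x2 IMPLIES NOT x1) IMPLIES x5)) OR x5   — eliminate IMPLIES
≡ NOT (NOT x4 OR NOT (NOT x2 IMPLIES NOT x1) OR x5) OR x5   — eliminate IMPLIES
≡ NOT (NOT x4 OR NOT (NOT NOT x2 OR NOT x1) OR x5) OR x5   — eliminate IMPLIES
≡ (NOT NOT x4 AND NOT NOT (NOT NOT x2 OR NOT x1) AND NOT x5) OR x5   — De Morgan
≡ (x4 AND NOT NOT (NOT NOT x2 OR NOT x1) AND NOT x5) OR x5   — double negation
≡ (x4 AND (NOT NOT x2 OR NOT x1) AND NOT x5) OR x5   — double negation
≡ (x4 AND (x2 OR NOT x1) AND NOT x5) OR x5   — double negation
≡ (x4 OR x5) AND (x2 OR NOT x1 OR x5) AND (NOT x5 OR x5)   — distribute OR over AND
≡ (x4 OR x5) AND (x2 OR NOT x1 OR x5)   — simplify

(x4 OR x5) AND (x2 OR NOT x1 OR x5)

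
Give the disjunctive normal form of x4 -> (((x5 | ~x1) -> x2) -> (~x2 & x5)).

x4 -> (((x5 | ~x1) -> x2) -> (~x2 & x5))
⇔ ~x4 | (((x5 | ~x1) -> x2) -> (~x2 & x5))   [eliminate ->]
⇔ ~x4 | ~((x5 | ~x1) -> x2) | (~x2 & x5)   [eliminate ->]
⇔ ~x4 | ~(~(x5 | ~x1) | x2) | (~x2 & x5)   [eliminate ->]
⇔ ~x4 | (~~(x5 | ~x1) & ~x2) | (~x2 & x5)   [De Morgan]
⇔ ~x4 | ((x5 | ~x1) & ~x2) | (~x2 & x5)   [double negation]
⇔ ~x4 | (x5 & ~x2) | (~x1 & ~x2) | (~x2 & x5)   [distribute & over |]
⇔ ~x4 | (x5 & ~x2) | (~x1 & ~x2)   [simplify]

~x4 | (x5 & ~x2) | (~x1 & ~x2)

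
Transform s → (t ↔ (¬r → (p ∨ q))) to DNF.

s → (t ↔ (¬r → (p ∨ q)))
= ¬s ∨ (t ↔ (¬r → (p ∨ q)))   [eliminate →]
= ¬s ∨ ((t → (¬r → (p ∨ q))) ∧ ((¬r → (p ∨ q)) → t))   [eliminate ↔]
= ¬s ∨ ((¬t ∨ (¬r → (p ∨ q))) ∧ ((¬r → (p ∨ q)) → t))   [eliminate →]
= ¬s ∨ ((¬t ∨ ¬¬r ∨ p ∨ q) ∧ ((¬r → (p ∨ q)) → t))   [eliminate →]
= ¬s ∨ ((¬t ∨ ¬¬r ∨ p ∨ q) ∧ (¬(¬r → (p ∨ q)) ∨ t))   [eliminate →]
= ¬s ∨ ((¬t ∨ ¬¬r ∨ p ∨ q) ∧ (¬(¬¬r ∨ p ∨ q) ∨ t))   [eliminate →]
= ¬s ∨ ((¬t ∨ r ∨ p ∨ q) ∧ (¬(¬¬r ∨ p ∨ q) ∨ t))   [double negation]
= ¬s ∨ ((¬t ∨ r ∨ p ∨ q) ∧ ((¬¬¬r ∧ ¬p ∧ ¬q) ∨ t))   [De Morgan]
= ¬s ∨ ((¬t ∨ r ∨ p ∨ q) ∧ ((¬r ∧ ¬p ∧ ¬q) ∨ t))   [double negation]
= ¬s ∨ (¬t ∧ ¬r ∧ ¬p ∧ ¬q) ∨ (¬t ∧ t) ∨ (r ∧ ¬r ∧ ¬p ∧ ¬q) ∨ (r ∧ t) ∨ (p ∧ ¬r ∧ ¬p ∧ ¬q) ∨ (p ∧ t) ∨ (q ∧ ¬r ∧ ¬p ∧ ¬q) ∨ (q ∧ t)   [distribute ∧ over ∨]
= ¬s ∨ (¬t ∧ ¬r ∧ ¬p ∧ ¬q) ∨ (r ∧ t) ∨ (p ∧ t) ∨ (q ∧ t)   [simplify]

¬s ∨ (¬t ∧ ¬r ∧ ¬p ∧ ¬q) ∨ (r ∧ t) ∨ (p ∧ t) ∨ (q ∧ t)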